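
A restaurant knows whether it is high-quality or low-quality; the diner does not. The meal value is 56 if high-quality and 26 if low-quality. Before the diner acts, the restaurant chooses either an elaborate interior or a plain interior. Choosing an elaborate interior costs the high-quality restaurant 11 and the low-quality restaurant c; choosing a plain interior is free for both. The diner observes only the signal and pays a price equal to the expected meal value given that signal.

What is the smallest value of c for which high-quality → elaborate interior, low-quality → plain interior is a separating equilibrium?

30

Under separation: elaborate interior → high-quality (pays 56); plain interior → low-quality (pays 26).
High-quality: 56 − 11 = 45 ≥ 26 − 0 = 26. Holds regardless of c. ✓
Low-quality: 26 − 0 ≥ 56 − c, so c ≥ 56 − 26 = 30.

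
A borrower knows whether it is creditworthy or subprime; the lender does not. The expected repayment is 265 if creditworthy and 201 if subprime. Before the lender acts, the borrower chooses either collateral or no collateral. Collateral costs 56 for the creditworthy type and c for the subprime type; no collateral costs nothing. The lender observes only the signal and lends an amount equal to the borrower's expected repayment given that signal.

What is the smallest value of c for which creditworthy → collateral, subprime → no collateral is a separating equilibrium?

Under separation: collateral → creditworthy (pays 265); no collateral → subprime (pays 201).
Creditworthy: 265 − 56 = 209 ≥ 201 − 0 = 201. Holds regardless of c. ✓
Subprime: 201 − 0 ≥ 265 − c, so c ≥ 265 − 201 = 64.

64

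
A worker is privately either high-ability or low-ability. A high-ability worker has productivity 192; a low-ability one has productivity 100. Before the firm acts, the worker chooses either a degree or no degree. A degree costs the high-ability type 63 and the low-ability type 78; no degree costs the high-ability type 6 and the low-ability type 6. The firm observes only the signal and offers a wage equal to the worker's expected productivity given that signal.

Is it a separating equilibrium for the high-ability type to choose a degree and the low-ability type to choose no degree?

No

If types separate, degree earns payment 192 and no degree earns 100.
High-ability: degree gives 192 − 63 = 129; no degree gives 100 − 6 = 94. No deviation. ✓
Low-ability: no degree gives 100 − 6 = 94; degree gives 192 − 78 = 114. Would deviate. ✗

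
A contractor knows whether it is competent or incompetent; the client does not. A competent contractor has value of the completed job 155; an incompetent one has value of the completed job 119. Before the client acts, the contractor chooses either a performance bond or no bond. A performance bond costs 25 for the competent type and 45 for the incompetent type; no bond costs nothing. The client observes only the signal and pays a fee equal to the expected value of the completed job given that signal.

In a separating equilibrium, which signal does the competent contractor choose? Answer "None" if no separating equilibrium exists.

Try competent → bond, incompetent → no bond:
  If types separate, bond earns payment 155 and no bond earns 119.
  Competent: bond gives 155 − 25 = 130; no bond gives 119 − 0 = 119. No deviation. ✓
  Incompetent: no bond gives 119 − 0 = 119; bond gives 155 − 45 = 110. No deviation. ✓
Both hold — the competent type sends bond.

bond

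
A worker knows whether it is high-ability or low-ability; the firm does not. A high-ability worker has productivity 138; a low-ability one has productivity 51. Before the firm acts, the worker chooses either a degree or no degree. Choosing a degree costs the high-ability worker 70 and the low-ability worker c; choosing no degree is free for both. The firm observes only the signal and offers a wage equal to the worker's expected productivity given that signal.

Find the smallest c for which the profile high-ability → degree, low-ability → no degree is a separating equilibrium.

87

Under separation: degree → high-ability (pays 138); no degree → low-ability (pays 51).
High-ability: 138 − 70 = 68 ≥ 51 − 0 = 51. Holds regardless of c. ✓
Low-ability: 51 − 0 ≥ 138 − c, so c ≥ 138 − 51 = 87.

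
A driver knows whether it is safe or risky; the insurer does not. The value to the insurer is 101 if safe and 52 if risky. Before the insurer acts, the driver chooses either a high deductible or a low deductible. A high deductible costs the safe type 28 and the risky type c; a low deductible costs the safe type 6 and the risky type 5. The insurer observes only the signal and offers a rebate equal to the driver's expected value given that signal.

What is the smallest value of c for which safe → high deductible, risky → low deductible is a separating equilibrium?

54

Under separation: high deductible → safe (pays 101); low deductible → risky (pays 52).
Safe: 101 − 28 = 73 ≥ 52 − 6 = 46. Holds regardless of c. ✓
Risky: 52 − 5 ≥ 101 − c, so c ≥ 101 − 47 = 54.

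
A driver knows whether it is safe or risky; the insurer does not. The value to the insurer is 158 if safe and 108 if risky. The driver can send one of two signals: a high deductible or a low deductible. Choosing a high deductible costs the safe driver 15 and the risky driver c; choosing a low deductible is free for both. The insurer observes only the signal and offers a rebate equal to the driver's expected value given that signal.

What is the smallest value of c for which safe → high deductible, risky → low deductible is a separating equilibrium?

50

Under separation: high deductible → safe (pays 158); low deductible → risky (pays 108).
Safe: 158 − 15 = 143 ≥ 108 − 0 = 108. Holds regardless of c. ✓
Risky: 108 − 0 ≥ 158 − c, so c ≥ 158 − 108 = 50.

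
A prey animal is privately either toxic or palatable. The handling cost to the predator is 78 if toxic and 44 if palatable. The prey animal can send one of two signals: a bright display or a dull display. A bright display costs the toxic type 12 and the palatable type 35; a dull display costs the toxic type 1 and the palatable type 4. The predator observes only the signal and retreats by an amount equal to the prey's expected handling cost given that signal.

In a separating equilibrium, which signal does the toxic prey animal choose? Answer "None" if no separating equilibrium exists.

None

Try toxic → bright display, palatable → dull display:
  If types separate, bright display earns payment 78 and dull display earns 44.
  Toxic: bright display gives 78 − 12 = 66; dull display gives 44 − 1 = 43. No deviation. ✓
  Palatable: dull display gives 44 − 4 = 40; bright display gives 78 − 35 = 43. Would deviate. ✗
Try toxic → dull display, palatable → bright display:
  If types separate, dull display earns payment 78 and bright display earns 44.
  Toxic: dull display gives 78 − 1 = 77; bright display gives 44 − 12 = 32. No deviation. ✓
  Palatable: bright display gives 44 − 35 = 9; dull display gives 78 − 4 = 74. Would deviate. ✗
Neither assignment is incentive-compatible.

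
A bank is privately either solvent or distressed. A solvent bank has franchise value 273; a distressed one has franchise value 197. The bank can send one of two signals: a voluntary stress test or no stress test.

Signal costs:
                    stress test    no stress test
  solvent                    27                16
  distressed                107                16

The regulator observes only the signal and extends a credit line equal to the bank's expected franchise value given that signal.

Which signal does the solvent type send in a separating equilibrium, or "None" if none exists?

Try solvent → stress test, distressed → no stress test:
  If types separate, stress test earns payment 273 and no stress test earns 197.
  Solvent: stress test gives 273 − 27 = 246; no stress test gives 197 − 16 = 181. No deviation. ✓
  Distressed: no stress test gives 197 − 16 = 181; stress test gives 273 − 107 = 166. No deviation. ✓
Both hold — the solvent type sends stress test.

stress test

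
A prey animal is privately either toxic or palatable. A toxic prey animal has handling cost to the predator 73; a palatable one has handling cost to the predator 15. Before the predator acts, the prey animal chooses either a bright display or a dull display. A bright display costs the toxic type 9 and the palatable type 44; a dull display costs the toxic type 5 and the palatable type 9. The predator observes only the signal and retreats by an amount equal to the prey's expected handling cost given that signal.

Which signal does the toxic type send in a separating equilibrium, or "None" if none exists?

None

Try toxic → bright display, palatable → dull display:
  If types separate, bright display earns payment 73 and dull display earns 15.
  Toxic: bright display gives 73 − 9 = 64; dull display gives 15 − 5 = 10. No deviation. ✓
  Palatable: dull display gives 15 − 9 = 6; bright display gives 73 − 44 = 29. Would deviate. ✗
Try toxic → dull display, palatable → bright display:
  If types separate, dull display earns payment 73 and bright display earns 15.
  Toxic: dull display gives 73 − 5 = 68; bright display gives 15 − 9 = 6. No deviation. ✓
  Palatable: bright display gives 15 − 44 = -29; dull display gives 73 − 9 = 64. Would deviate. ✗
Neither assignment is incentive-compatible.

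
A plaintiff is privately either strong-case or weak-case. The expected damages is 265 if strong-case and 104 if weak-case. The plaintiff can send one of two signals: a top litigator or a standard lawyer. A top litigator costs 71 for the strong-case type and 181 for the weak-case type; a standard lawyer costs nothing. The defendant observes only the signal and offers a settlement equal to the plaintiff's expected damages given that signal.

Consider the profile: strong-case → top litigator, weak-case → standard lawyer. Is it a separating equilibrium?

Under separation the defendant infers type exactly: top litigator → strong-case (pays 265), standard lawyer → weak-case (pays 104).
Strong-case: top litigator gives 265 − 71 = 194; standard lawyer gives 104 − 0 = 104. No deviation. ✓
Weak-case: standard lawyer gives 104 − 0 = 104; top litigator gives 265 − 181 = 84. No deviation. ✓
Both incentive constraints hold.

Yes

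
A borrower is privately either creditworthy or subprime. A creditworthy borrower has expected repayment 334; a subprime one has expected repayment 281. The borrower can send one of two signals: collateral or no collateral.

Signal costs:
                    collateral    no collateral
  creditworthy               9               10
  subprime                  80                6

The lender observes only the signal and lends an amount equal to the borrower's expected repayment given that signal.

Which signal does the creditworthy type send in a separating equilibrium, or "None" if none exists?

collateral

Try creditworthy → collateral, subprime → no collateral:
  If types separate, collateral earns payment 334 and no collateral earns 281.
  Creditworthy: collateral gives 334 − 9 = 325; no collateral gives 281 − 10 = 271. No deviation. ✓
  Subprime: no collateral gives 281 − 6 = 275; collateral gives 334 − 80 = 254. No deviation. ✓
Both hold — the creditworthy type sends collateral.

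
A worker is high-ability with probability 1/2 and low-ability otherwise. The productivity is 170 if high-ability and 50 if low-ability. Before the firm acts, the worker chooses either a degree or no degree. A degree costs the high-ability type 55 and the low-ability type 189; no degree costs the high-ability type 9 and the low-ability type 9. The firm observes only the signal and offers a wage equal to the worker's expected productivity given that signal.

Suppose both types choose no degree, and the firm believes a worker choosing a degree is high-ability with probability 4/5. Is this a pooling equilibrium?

On the equilibrium path (no degree) the firm holds the prior 1/2 and pays 1/2·170 + 1/2·50 = 110. Off-path (degree) belief 4/5 gives 4/5·170 + 1/5·50 = 146.
High-ability: no degree gives 110 − 9 = 101; degree gives 146 − 55 = 91. Stays. ✓
Low-ability: no degree gives 110 − 9 = 101; degree gives 146 − 189 = -43. Stays. ✓
Beliefs are Bayes-consistent on-path and both types best-respond.

Yes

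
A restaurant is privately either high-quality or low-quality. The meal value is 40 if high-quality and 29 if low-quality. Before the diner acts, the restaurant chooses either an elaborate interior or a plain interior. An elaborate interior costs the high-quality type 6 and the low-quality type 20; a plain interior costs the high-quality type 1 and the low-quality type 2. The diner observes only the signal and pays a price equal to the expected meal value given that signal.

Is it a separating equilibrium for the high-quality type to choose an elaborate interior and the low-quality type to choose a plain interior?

Yes

Under separation the diner infers type exactly: elaborate interior → high-quality (pays 40), plain interior → low-quality (pays 29).
High-quality: elaborate interior gives 40 − 6 = 34; plain interior gives 29 − 1 = 28. No deviation. ✓
Low-quality: plain interior gives 29 − 2 = 27; elaborate interior gives 40 − 20 = 20. No deviation. ✓
Both incentive constraints hold.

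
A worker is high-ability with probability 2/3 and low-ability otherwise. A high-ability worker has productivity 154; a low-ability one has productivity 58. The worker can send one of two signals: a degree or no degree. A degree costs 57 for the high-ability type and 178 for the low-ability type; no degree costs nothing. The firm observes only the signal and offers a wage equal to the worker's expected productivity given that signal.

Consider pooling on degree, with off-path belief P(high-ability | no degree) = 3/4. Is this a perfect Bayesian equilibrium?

At the pooled signal (degree) the firm holds the prior 2/3 and pays 2/3·154 + 1/3·58 = 122. Off-path (no degree) belief 3/4 gives 3/4·154 + 1/4·58 = 130.
High-ability: degree gives 122 − 57 = 65; no degree gives 130 − 0 = 130. Deviates. ✗
Low-ability: degree gives 122 − 178 = -56; no degree gives 130 − 0 = 130. Deviates. ✗

No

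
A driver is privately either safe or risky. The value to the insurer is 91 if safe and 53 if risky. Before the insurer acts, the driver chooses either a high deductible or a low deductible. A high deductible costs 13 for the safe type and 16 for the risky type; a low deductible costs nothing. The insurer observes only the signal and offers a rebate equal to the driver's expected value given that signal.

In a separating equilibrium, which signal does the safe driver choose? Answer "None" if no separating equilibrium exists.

None

Try safe → high deductible, risky → low deductible:
  Under separation the insurer infers type exactly: high deductible → safe (pays 91), low deductible → risky (pays 53).
  Safe: high deductible gives 91 − 13 = 78; low deductible gives 53 − 0 = 53. No deviation. ✓
  Risky: low deductible gives 53 − 0 = 53; high deductible gives 91 − 16 = 75. Would deviate. ✗
Try safe → low deductible, risky → high deductible:
  Under separation the insurer infers type exactly: low deductible → safe (pays 91), high deductible → risky (pays 53).
  Safe: low deductible gives 91 − 0 = 91; high deductible gives 53 − 13 = 40. No deviation. ✓
  Risky: high deductible gives 53 − 16 = 37; low deductible gives 91 − 0 = 91. Would deviate. ✗
Neither assignment is incentive-compatible.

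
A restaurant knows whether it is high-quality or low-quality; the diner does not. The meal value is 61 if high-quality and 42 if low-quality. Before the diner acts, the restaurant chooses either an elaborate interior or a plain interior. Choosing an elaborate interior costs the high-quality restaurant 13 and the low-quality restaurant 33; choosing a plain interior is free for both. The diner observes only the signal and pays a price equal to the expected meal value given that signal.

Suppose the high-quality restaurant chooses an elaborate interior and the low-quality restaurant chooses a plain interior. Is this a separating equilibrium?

Under separation the diner infers type exactly: elaborate interior → high-quality (pays 61), plain interior → low-quality (pays 42).
High-quality: elaborate interior gives 61 − 13 = 48; plain interior gives 42 − 0 = 42. No deviation. ✓
Low-quality: plain interior gives 42 − 0 = 42; elaborate interior gives 61 − 33 = 28. No deviation. ✓
Neither type gains from mimicking the other.

Yes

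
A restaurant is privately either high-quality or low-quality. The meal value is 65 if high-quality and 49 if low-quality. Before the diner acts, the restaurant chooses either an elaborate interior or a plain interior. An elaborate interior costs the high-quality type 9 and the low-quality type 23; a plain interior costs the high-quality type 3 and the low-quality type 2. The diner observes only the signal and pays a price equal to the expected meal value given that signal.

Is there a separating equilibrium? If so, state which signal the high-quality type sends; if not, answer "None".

elaborate interior

Try high-quality → elaborate interior, low-quality → plain interior:
  Under separation the diner infers type exactly: elaborate interior → high-quality (pays 65), plain interior → low-quality (pays 49).
  High-quality: elaborate interior gives 65 − 9 = 56; plain interior gives 49 − 3 = 46. No deviation. ✓
  Low-quality: plain interior gives 49 − 2 = 47; elaborate interior gives 65 − 23 = 42. No deviation. ✓
Both hold — the high-quality type sends elaborate interior.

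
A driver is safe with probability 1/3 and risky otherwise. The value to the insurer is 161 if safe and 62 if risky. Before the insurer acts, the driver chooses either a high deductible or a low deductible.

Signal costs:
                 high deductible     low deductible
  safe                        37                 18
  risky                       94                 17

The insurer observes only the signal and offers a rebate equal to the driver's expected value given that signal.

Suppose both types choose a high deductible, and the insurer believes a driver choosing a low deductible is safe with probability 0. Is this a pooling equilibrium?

No

On the equilibrium path (high deductible) the insurer holds the prior 1/3 and pays 1/3·161 + 2/3·62 = 95. Off-path (low deductible) belief 0 gives 0·161 + 1·62 = 62.
Safe: high deductible gives 95 − 37 = 58; low deductible gives 62 − 18 = 44. Stays. ✓
Risky: high deductible gives 95 − 94 = 1; low deductible gives 62 − 17 = 45. Deviates. ✗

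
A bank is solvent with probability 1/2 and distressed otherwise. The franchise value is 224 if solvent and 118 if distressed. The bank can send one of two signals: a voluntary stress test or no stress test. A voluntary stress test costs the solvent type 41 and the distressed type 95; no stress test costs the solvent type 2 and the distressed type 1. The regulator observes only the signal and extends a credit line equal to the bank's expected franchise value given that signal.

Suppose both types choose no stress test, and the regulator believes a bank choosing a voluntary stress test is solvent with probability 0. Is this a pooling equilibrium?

Yes

At the pooled signal (no stress test) the regulator holds the prior 1/2 and pays 1/2·224 + 1/2·118 = 171. Off-path (stress test) belief 0 gives 0·224 + 1·118 = 118.
Solvent: no stress test gives 171 − 2 = 169; stress test gives 118 − 41 = 77. Stays. ✓
Distressed: no stress test gives 171 − 1 = 170; stress test gives 118 − 95 = 23. Stays. ✓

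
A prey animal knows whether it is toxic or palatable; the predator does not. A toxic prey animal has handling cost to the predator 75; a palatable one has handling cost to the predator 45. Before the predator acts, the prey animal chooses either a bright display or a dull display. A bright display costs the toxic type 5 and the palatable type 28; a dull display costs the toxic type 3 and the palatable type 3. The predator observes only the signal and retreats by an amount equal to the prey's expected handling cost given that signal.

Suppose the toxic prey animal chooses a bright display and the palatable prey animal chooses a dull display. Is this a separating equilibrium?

No

Under separation the predator infers type exactly: bright display → toxic (pays 75), dull display → palatable (pays 45).
Toxic: bright display gives 75 − 5 = 70; dull display gives 45 − 3 = 42. No deviation. ✓
Palatable: dull display gives 45 − 3 = 42; bright display gives 75 − 28 = 47. Would deviate. ✗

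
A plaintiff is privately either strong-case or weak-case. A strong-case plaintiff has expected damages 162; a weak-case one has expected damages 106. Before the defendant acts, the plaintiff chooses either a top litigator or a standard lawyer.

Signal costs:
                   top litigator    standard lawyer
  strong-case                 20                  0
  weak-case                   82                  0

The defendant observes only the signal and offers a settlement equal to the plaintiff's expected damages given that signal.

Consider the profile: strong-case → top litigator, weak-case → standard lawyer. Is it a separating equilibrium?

Under separation the defendant infers type exactly: top litigator → strong-case (pays 162), standard lawyer → weak-case (pays 106).
Strong-case: top litigator gives 162 − 20 = 142; standard lawyer gives 106 − 0 = 106. No deviation. ✓
Weak-case: standard lawyer gives 106 − 0 = 106; top litigator gives 162 − 82 = 80. No deviation. ✓
Both incentive constraints hold.

Yes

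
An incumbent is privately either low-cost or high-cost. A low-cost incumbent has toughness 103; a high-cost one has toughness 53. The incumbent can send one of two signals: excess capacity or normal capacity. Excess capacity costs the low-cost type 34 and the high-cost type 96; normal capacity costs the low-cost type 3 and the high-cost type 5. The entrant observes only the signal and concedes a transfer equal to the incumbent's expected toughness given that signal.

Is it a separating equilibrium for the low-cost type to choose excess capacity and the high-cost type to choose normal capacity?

Under separation the entrant infers type exactly: excess capacity → low-cost (pays 103), normal capacity → high-cost (pays 53).
Low-cost: excess capacity gives 103 − 34 = 69; normal capacity gives 53 − 3 = 50. No deviation. ✓
High-cost: normal capacity gives 53 − 5 = 48; excess capacity gives 103 − 96 = 7. No deviation. ✓
Neither type gains from mimicking the other.

Yes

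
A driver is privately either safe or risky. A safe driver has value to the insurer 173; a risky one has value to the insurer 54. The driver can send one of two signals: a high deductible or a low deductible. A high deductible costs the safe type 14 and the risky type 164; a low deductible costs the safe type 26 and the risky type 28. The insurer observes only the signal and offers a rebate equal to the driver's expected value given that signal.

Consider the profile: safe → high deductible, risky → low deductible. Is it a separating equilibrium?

Under separation the insurer infers type exactly: high deductible → safe (pays 173), low deductible → risky (pays 54).
Safe: high deductible gives 173 − 14 = 159; low deductible gives 54 − 26 = 28. No deviation. ✓
Risky: low deductible gives 54 − 28 = 26; high deductible gives 173 − 164 = 9. No deviation. ✓
Neither type gains from mimicking the other.

Yes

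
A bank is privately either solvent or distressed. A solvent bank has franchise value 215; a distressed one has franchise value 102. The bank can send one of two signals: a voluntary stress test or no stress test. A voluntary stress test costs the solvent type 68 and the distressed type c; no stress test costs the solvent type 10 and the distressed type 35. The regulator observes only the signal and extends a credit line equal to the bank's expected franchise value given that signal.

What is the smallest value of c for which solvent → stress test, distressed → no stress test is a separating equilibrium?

148

Under separation: stress test → solvent (pays 215); no stress test → distressed (pays 102).
Solvent: 215 − 68 = 147 ≥ 102 − 10 = 92. Holds regardless of c. ✓
Distressed: 102 − 35 ≥ 215 − c, so c ≥ 215 − 67 = 148.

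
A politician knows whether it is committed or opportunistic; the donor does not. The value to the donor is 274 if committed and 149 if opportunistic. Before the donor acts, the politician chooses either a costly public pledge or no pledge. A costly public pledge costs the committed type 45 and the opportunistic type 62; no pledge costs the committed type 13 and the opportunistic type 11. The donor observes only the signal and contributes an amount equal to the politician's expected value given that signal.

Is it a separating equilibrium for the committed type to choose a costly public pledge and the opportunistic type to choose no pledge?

If types separate, pledge earns payment 274 and no pledge earns 149.
Committed: pledge gives 274 − 45 = 229; no pledge gives 149 − 13 = 136. No deviation. ✓
Opportunistic: no pledge gives 149 − 11 = 138; pledge gives 274 − 62 = 212. Would deviate. ✗

No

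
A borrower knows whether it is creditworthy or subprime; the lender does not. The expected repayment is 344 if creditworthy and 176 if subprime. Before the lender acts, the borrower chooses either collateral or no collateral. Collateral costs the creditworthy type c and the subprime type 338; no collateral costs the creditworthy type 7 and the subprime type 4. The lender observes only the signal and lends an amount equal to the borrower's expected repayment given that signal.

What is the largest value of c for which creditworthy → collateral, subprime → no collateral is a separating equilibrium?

175

Under separation: collateral → creditworthy (pays 344); no collateral → subprime (pays 176).
Subprime: 176 − 4 = 172 ≥ 344 − 338 = 6. Holds regardless of c. ✓
Creditworthy: 344 − c ≥ 176 − 7, so c ≤ 344 − 169 = 175.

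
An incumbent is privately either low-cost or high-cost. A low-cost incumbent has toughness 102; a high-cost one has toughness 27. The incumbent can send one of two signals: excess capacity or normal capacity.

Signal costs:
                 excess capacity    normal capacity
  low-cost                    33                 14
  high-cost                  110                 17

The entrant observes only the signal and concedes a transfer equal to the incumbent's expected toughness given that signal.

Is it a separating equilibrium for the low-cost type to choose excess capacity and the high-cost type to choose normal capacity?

If types separate, excess capacity earns payment 102 and normal capacity earns 27.
Low-cost: excess capacity gives 102 − 33 = 69; normal capacity gives 27 − 14 = 13. No deviation. ✓
High-cost: normal capacity gives 27 − 17 = 10; excess capacity gives 102 − 110 = -8. No deviation. ✓
Neither type gains from mimicking the other.

Yes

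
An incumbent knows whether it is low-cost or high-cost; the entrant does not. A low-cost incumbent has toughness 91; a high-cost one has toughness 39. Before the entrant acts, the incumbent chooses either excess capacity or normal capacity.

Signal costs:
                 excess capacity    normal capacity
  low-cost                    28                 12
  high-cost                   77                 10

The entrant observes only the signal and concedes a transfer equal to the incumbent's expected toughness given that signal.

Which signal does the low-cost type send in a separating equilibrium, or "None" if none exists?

excess capacity

Try low-cost → excess capacity, high-cost → normal capacity:
  If types separate, excess capacity earns payment 91 and normal capacity earns 39.
  Low-cost: excess capacity gives 91 − 28 = 63; normal capacity gives 39 − 12 = 27. No deviation. ✓
  High-cost: normal capacity gives 39 − 10 = 29; excess capacity gives 91 − 77 = 14. No deviation. ✓
Both hold — the low-cost type sends excess capacity.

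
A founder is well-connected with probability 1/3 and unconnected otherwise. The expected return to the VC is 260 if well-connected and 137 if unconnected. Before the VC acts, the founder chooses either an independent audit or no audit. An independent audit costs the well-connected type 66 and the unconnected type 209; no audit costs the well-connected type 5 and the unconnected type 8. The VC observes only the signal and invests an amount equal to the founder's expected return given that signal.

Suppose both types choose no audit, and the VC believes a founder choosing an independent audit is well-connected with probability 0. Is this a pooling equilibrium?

Yes

At the pooled signal (no audit) the VC holds the prior 1/3 and pays 1/3·260 + 2/3·137 = 178. Off-path (audit) belief 0 gives 0·260 + 1·137 = 137.
Well-connected: no audit gives 178 − 5 = 173; audit gives 137 − 66 = 71. Stays. ✓
Unconnected: no audit gives 178 − 8 = 170; audit gives 137 − 209 = -72. Stays. ✓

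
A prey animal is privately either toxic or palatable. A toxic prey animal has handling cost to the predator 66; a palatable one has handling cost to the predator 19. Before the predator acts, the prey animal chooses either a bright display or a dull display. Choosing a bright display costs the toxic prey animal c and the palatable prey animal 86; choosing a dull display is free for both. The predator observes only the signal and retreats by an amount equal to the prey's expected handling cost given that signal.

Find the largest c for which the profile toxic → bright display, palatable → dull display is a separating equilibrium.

47

Under separation: bright display → toxic (pays 66); dull display → palatable (pays 19).
Palatable: 19 − 0 = 19 ≥ 66 − 86 = -20. Holds regardless of c. ✓
Toxic: 66 − c ≥ 19 − 0, so c ≤ 66 − 19 = 47.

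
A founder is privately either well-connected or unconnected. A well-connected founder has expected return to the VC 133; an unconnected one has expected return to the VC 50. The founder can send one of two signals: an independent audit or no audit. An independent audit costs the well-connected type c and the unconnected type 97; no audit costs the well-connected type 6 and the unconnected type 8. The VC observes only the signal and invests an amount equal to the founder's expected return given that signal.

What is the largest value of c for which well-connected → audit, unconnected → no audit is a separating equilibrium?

89

Under separation: audit → well-connected (pays 133); no audit → unconnected (pays 50).
Unconnected: 50 − 8 = 42 ≥ 133 − 97 = 36. Holds regardless of c. ✓
Well-connected: 133 − c ≥ 50 − 6, so c ≤ 133 − 44 = 89.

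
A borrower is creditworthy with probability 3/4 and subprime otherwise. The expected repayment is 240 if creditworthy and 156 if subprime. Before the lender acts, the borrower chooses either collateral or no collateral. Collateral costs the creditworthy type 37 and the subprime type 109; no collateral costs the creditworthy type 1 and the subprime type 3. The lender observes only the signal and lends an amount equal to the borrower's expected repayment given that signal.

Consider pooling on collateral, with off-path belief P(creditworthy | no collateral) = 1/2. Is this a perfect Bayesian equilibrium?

No

At the pooled signal (collateral) the lender holds the prior 3/4 and pays 3/4·240 + 1/4·156 = 219. Off-path (no collateral) belief 1/2 gives 1/2·240 + 1/2·156 = 198.
Creditworthy: collateral gives 219 − 37 = 182; no collateral gives 198 − 1 = 197. Deviates. ✗
Subprime: collateral gives 219 − 109 = 110; no collateral gives 198 − 3 = 195. Deviates. ✗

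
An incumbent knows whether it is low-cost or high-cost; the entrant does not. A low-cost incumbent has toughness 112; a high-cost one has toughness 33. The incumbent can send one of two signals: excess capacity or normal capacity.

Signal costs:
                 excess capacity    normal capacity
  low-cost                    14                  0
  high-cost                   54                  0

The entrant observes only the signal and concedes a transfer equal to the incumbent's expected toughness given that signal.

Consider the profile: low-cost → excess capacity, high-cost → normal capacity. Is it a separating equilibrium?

If types separate, excess capacity earns payment 112 and normal capacity earns 33.
Low-cost: excess capacity gives 112 − 14 = 98; normal capacity gives 33 − 0 = 33. No deviation. ✓
High-cost: normal capacity gives 33 − 0 = 33; excess capacity gives 112 − 54 = 58. Would deviate. ✗

No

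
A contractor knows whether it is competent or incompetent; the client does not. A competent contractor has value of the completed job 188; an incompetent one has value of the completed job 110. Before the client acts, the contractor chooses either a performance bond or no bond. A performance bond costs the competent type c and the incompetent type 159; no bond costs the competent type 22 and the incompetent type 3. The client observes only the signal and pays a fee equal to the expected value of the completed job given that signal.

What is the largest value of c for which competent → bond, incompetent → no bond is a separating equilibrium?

Under separation: bond → competent (pays 188); no bond → incompetent (pays 110).
Incompetent: 110 − 3 = 107 ≥ 188 − 159 = 29. Holds regardless of c. ✓
Competent: 188 − c ≥ 110 − 22, so c ≤ 188 − 88 = 100.

100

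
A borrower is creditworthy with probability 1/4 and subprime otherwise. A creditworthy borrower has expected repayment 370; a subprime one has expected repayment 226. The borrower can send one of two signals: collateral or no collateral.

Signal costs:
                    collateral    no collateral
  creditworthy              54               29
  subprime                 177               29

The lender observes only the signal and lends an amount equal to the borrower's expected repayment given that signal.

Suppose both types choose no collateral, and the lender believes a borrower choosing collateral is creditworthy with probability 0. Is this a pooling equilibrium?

On the equilibrium path (no collateral) the lender holds the prior 1/4 and pays 1/4·370 + 3/4·226 = 262. Off-path (collateral) belief 0 gives 0·370 + 1·226 = 226.
Creditworthy: no collateral gives 262 − 29 = 233; collateral gives 226 − 54 = 172. Stays. ✓
Subprime: no collateral gives 262 − 29 = 233; collateral gives 226 − 177 = 49. Stays. ✓
Beliefs are Bayes-consistent on-path and both types best-respond.

Yes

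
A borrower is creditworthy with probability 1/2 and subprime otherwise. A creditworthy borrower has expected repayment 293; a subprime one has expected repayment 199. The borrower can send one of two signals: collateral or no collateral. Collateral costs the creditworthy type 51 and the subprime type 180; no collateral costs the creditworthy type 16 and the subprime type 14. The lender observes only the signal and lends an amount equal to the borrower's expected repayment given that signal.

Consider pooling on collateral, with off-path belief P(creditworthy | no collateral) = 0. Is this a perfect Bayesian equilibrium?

At the pooled signal (collateral) the lender holds the prior 1/2 and pays 1/2·293 + 1/2·199 = 246. Off-path (no collateral) belief 0 gives 0·293 + 1·199 = 199.
Creditworthy: collateral gives 246 − 51 = 195; no collateral gives 199 − 16 = 183. Stays. ✓
Subprime: collateral gives 246 − 180 = 66; no collateral gives 199 − 14 = 185. Deviates. ✗

No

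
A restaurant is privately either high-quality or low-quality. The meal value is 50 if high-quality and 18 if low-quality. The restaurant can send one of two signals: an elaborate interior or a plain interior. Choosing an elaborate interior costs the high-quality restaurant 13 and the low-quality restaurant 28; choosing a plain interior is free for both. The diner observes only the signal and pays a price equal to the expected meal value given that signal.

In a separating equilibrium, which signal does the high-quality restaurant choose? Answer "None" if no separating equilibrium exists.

None

Try high-quality → elaborate interior, low-quality → plain interior:
  If types separate, elaborate interior earns payment 50 and plain interior earns 18.
  High-quality: elaborate interior gives 50 − 13 = 37; plain interior gives 18 − 0 = 18. No deviation. ✓
  Low-quality: plain interior gives 18 − 0 = 18; elaborate interior gives 50 − 28 = 22. Would deviate. ✗
Try high-quality → plain interior, low-quality → elaborate interior:
  If types separate, plain interior earns payment 50 and elaborate interior earns 18.
  High-quality: plain interior gives 50 − 0 = 50; elaborate interior gives 18 − 13 = 5. No deviation. ✓
  Low-quality: elaborate interior gives 18 − 28 = -10; plain interior gives 50 − 0 = 50. Would deviate. ✗
Neither assignment is incentive-compatible.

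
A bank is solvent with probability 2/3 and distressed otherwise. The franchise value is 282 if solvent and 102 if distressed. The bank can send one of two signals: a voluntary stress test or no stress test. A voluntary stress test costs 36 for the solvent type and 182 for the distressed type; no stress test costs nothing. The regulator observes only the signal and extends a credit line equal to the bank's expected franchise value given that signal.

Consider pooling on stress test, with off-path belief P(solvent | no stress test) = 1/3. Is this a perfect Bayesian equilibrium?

No

At the pooled signal (stress test) the regulator holds the prior 2/3 and pays 2/3·282 + 1/3·102 = 222. Off-path (no stress test) belief 1/3 gives 1/3·282 + 2/3·102 = 162.
Solvent: stress test gives 222 − 36 = 186; no stress test gives 162 − 0 = 162. Stays. ✓
Distressed: stress test gives 222 − 182 = 40; no stress test gives 162 − 0 = 162. Deviates. ✗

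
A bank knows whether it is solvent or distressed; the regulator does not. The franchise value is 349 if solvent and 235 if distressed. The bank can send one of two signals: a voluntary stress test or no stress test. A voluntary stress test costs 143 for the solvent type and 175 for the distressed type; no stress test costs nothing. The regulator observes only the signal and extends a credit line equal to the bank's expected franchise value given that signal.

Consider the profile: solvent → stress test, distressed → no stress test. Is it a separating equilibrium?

No

If types separate, stress test earns payment 349 and no stress test earns 235.
Solvent: stress test gives 349 − 143 = 206; no stress test gives 235 − 0 = 235. Would deviate. ✗
Distressed: no stress test gives 235 − 0 = 235; stress test gives 349 − 175 = 174. No deviation. ✓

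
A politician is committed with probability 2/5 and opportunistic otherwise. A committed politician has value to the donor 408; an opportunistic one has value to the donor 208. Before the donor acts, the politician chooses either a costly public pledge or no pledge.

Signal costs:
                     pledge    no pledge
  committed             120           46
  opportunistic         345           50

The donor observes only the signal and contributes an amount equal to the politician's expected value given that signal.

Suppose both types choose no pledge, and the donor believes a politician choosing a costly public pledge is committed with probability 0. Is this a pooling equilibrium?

At the pooled signal (no pledge) the donor holds the prior 2/5 and pays 2/5·408 + 3/5·208 = 288. Off-path (pledge) belief 0 gives 0·408 + 1·208 = 208.
Committed: no pledge gives 288 − 46 = 242; pledge gives 208 − 120 = 88. Stays. ✓
Opportunistic: no pledge gives 288 − 50 = 238; pledge gives 208 − 345 = -137. Stays. ✓

Yes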